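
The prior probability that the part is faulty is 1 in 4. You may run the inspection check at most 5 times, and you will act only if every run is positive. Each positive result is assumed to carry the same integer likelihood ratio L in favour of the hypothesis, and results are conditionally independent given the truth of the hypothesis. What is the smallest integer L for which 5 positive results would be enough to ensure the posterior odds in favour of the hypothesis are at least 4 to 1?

Prior odds = 0.25/0.75 = 1/3.
Target odds = 4.
Need L⁵ ≥ 4 ÷ (1/3) = 12.
1⁵ = 1 < 12 ≤ 32 = 2⁵, so L = 2.

2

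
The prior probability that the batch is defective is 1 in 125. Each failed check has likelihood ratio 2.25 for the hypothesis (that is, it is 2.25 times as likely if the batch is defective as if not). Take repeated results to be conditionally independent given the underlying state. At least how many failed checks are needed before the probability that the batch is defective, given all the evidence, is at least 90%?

Prior odds = 0.008/0.992 = 1/124.
Likelihood ratio per failed check = 2.25.
Target odds: 0.9 ÷ 0.1 = 9.
Need (1/124) × 2.25ⁿ ≥ 9, i.e. 2.25ⁿ ≥ 1116.
2.25⁸ = 43046721/65536 falls short of 1116 but 2.25⁹ = 387420489/262144 reaches it, so n = 9.

9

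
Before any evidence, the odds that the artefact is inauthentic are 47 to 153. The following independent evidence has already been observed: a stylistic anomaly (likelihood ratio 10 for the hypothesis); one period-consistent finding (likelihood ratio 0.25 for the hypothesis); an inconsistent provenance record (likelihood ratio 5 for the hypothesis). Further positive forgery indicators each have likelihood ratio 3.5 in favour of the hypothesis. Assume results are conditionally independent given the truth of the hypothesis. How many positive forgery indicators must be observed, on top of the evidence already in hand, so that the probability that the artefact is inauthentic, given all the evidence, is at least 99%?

Prior odds = 47/153.
Combined Bayes factor of the evidence already in hand = 10 × 0.25 × 5 = 12.5.
Odds after that evidence = (47/153) × 12.5 = 1175/306.
Target odds = 0.99/0.01 = 99.
Need 3.5ⁿ ≥ 99 ÷ (1175/306) = 30294/1175.
3.5² = 12.25 falls short of 30294/1175 but 3.5³ = 42.875 reaches it, so n = 3.

3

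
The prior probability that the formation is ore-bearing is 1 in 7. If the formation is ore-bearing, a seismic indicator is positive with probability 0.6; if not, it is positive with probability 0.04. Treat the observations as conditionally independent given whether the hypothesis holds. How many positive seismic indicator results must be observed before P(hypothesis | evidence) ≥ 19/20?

2

Prior odds = (1/7)/(6/7) = 1/6.
Likelihood ratio of a positive = 0.6/0.04 = 15.
Target odds: 0.95 ÷ 0.05 = 19.
Need (1/6) × 15ⁿ ≥ 19, i.e. 15ⁿ ≥ 114.
15¹ = 15 falls short of 114 but 15² = 225 reaches it, so n = 2.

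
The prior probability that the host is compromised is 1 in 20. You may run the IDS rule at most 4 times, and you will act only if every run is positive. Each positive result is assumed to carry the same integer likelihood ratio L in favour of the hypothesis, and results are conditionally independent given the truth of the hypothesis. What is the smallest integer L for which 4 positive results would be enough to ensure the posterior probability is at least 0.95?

Prior odds = 0.05/0.95 = 1/19.
Target odds = 0.95/0.05 = 19.
Need L⁴ ≥ 19 ÷ (1/19) = 361.
4⁴ = 256 < 361 ≤ 625 = 5⁴, so L = 5.

5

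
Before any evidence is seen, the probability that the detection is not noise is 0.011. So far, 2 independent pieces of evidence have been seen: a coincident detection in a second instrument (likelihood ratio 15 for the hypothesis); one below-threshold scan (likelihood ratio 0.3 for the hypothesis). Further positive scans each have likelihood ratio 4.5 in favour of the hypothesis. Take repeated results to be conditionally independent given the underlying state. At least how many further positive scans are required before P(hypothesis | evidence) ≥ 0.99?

Prior odds = 0.011/0.989 = 11/989.
Combined Bayes factor of the evidence already in hand = 15 × 0.3 = 4.5.
Odds after that evidence = (11/989) × 4.5 = 99/1978.
Target odds = 0.99/0.01 = 99.
Need 4.5ⁿ ≥ 99 ÷ (99/1978) = 1978.
4.5⁵ = 1845.28125 falls short of 1978 but 4.5⁶ = 8303.765625 reaches it, so n = 6.

6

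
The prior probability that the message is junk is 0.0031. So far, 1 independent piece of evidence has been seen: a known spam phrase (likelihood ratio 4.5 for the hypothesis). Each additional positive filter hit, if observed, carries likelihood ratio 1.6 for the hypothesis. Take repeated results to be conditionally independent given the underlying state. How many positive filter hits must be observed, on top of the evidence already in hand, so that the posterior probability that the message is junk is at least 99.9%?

24

Prior odds = 0.0031/0.9969 = 31/9969.
Bayes factor of the evidence already in hand = 4.5.
Odds after that evidence = (31/9969) × 4.5 = 93/6646.
Target odds = 0.999/0.001 = 999.
Need 1.6ⁿ ≥ 999 ÷ (93/6646) = 2213118/31.
1.6²³ ≈49517.6 falls short of 2213118/31 but 1.6²⁴ ≈79228.2 reaches it, so n = 24.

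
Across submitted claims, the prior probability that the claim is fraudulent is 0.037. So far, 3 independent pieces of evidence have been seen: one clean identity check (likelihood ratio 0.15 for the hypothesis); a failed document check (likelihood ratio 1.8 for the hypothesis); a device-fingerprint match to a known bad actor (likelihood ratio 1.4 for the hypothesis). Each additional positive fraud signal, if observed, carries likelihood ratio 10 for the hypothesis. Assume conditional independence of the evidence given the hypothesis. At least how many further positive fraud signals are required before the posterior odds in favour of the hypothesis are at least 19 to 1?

4

Prior odds = 0.037/0.963 = 37/963.
Combined Bayes factor of the evidence already in hand = 0.15 × 1.8 × 1.4 = 0.378.
Odds after that evidence = (37/963) × 0.378 = 777/53500.
Target odds = 19.
Need 10ⁿ ≥ 19 ÷ (777/53500) = 1016500/777.
10³ = 1000 falls short of 1016500/777 but 10⁴ = 10000 reaches it, so n = 4.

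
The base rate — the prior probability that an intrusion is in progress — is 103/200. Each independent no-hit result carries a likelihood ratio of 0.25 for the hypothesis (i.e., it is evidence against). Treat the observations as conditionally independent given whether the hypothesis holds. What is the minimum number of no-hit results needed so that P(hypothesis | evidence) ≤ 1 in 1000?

6

Prior odds: 0.515 ÷ 0.485 = 103/97.
Likelihood ratio per no-hit result = 0.25.
Target odds: 0.001 ÷ 0.999 = 1/999.
Require 0.25ⁿ ≤ 1/999 ÷ (103/97) = 97/102897.
0.25⁵ = 1/1024 is still above 97/102897 but 0.25⁶ = 1/4096 is at or below it, so n = 6.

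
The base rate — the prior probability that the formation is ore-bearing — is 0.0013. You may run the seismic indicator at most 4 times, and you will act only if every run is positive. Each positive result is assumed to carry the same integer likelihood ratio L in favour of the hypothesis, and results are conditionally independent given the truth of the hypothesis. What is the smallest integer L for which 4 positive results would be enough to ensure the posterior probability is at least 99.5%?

Prior odds = 0.0013/0.9987 = 13/9987.
Target odds = 0.995/0.005 = 199.
Need L⁴ ≥ 199 ÷ (13/9987) = 1987413/13.
19⁴ = 130321 < 1987413/13 ≤ 160000 = 20⁴, so L = 20.

20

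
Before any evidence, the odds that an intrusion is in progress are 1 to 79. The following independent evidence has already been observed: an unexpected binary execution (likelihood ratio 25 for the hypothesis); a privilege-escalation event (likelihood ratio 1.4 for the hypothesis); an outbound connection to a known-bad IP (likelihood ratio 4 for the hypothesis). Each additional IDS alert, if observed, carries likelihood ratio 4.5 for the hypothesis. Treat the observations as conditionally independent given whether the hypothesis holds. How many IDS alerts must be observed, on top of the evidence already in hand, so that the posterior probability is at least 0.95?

Prior odds = 1/79.
Combined Bayes factor of the evidence already in hand = 25 × 1.4 × 4 = 140.
Odds after that evidence = (1/79) × 140 = 140/79.
Target odds = 0.95/0.05 = 19.
Need 4.5ⁿ ≥ 19 ÷ (140/79) = 1501/140.
4.5¹ = 4.5 falls short of 1501/140 but 4.5² = 20.25 reaches it, so n = 2.

2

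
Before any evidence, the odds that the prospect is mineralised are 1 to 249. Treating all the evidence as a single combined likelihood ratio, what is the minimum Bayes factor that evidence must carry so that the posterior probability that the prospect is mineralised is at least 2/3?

Prior odds = 1/249.
Target odds = (2/3)/(1/3) = 2.
Required Bayes factor = 2 ÷ (1/249) = 498.

498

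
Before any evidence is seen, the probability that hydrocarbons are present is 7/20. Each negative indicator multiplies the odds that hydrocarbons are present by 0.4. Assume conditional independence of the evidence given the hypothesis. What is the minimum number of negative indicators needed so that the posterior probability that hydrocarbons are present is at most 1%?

Prior odds = 0.35/0.65 = 7/13.
Likelihood ratio per negative indicator = 0.4.
Target odds: 0.01 ÷ 0.99 = 1/99.
Require 0.4ⁿ ≤ 1/99 ÷ (7/13) = 13/693.
0.4⁴ = 0.0256 is still above 13/693 but 0.4⁵ = 0.01024 is at or below it, so n = 5.

5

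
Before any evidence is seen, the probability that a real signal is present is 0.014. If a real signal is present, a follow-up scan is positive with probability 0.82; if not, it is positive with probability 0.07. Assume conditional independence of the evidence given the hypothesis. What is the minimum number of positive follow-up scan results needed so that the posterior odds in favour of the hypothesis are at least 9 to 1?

3

Prior odds = 0.014/0.986 = 7/493.
Likelihood ratio of a positive = 0.82/0.07 = 82/7.
Target odds = 9.
Need (7/493) × (82/7)ⁿ ≥ 9, i.e. (82/7)ⁿ ≥ 4437/7.
(82/7)² = 6724/49 falls short of 4437/7 but (82/7)³ = 551368/343 reaches it, so n = 3.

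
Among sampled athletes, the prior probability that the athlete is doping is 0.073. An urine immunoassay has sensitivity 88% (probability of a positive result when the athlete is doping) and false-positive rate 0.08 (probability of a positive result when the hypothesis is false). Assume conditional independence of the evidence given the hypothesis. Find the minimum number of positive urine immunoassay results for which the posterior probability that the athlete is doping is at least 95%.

3

Prior odds = 0.073/0.927 = 73/927.
Likelihood ratio of a positive result = 0.88/0.08 = 11.
Target posterior odds = 0.95/0.05 = 19.
Require 11ⁿ ≥ 19 ÷ (73/927) = 17613/73.
11² = 121 falls short of 17613/73 but 11³ = 1331 reaches it, so n = 3.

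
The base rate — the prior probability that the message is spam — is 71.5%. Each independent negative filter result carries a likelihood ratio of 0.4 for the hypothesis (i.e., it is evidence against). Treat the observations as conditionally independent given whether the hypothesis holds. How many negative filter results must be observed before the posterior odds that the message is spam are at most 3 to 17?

3

Prior odds = 0.715/0.285 = 143/57.
Likelihood ratio per negative filter result = 0.4.
Target odds = 3/17.
Need (143/57) × 0.4ⁿ ≤ 3/17, i.e. 0.4ⁿ ≤ 171/2431.
0.4² = 0.16 is still above 171/2431 but 0.4³ = 0.064 is at or below it, so n = 3.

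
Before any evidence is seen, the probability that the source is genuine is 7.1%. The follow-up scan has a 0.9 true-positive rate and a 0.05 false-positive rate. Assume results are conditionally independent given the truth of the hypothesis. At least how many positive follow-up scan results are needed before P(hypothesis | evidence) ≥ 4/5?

Prior odds: 0.071 ÷ 0.929 = 71/929.
Likelihood ratio of a positive result = 0.9/0.05 = 18.
Target odds: 0.8 ÷ 0.2 = 4.
Require 18ⁿ ≥ 4 ÷ (71/929) = 3716/71.
18¹ = 18 falls short of 3716/71 but 18² = 324 reaches it, so n = 2.

2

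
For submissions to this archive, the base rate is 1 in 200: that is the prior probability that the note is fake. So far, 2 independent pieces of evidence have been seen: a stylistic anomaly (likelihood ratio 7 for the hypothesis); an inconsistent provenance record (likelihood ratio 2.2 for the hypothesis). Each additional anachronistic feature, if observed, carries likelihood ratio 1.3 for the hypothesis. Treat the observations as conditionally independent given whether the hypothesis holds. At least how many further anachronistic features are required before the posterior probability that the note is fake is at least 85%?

Prior odds = 0.005/0.995 = 1/199.
Combined Bayes factor of the evidence already in hand = 7 × 2.2 = 15.4.
Odds after that evidence = (1/199) × 15.4 = 77/995.
Target odds = 0.85/0.15 = 17/3.
Need 1.3ⁿ ≥ 17/3 ÷ (77/995) = 16915/231.
1.3¹⁶ ≈66.5417 falls short of 16915/231 but 1.3¹⁷ ≈86.5042 reaches it, so n = 17.

17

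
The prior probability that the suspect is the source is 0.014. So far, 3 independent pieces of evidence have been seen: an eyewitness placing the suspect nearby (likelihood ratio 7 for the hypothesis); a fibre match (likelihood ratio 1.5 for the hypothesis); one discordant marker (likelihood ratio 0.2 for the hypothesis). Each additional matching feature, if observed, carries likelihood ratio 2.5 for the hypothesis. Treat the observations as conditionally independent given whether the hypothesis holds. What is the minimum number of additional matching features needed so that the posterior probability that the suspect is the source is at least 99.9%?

Prior odds = 0.014/0.986 = 7/493.
Combined Bayes factor of the evidence already in hand = 7 × 1.5 × 0.2 = 2.1.
Odds after that evidence = (7/493) × 2.1 = 147/4930.
Target odds = 0.999/0.001 = 999.
Need 2.5ⁿ ≥ 999 ÷ (147/4930) = 1641690/49.
2.5¹¹ = 48828125/2048 falls short of 1641690/49 but 2.5¹² = 244140625/4096 reaches it, so n = 12.

12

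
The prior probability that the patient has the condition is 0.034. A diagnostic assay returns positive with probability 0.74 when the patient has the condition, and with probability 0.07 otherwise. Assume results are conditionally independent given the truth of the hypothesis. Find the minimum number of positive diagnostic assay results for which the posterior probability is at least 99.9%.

5

Prior odds: 0.034 ÷ 0.966 = 17/483.
Likelihood ratio of a positive result = 0.74/0.07 = 74/7.
Target odds: 0.999 ÷ 0.001 = 999.
Require (74/7)ⁿ ≥ 999 ÷ (17/483) = 482517/17.
(74/7)⁴ = 29986576/2401 falls short of 482517/17 but (74/7)⁵ ≈132029 reaches it, so n = 5.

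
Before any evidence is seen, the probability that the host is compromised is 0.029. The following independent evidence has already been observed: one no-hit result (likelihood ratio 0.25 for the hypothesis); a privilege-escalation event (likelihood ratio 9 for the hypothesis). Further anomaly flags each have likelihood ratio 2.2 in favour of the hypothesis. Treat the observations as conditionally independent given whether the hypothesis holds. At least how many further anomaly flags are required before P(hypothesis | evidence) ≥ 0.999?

13

Prior odds = 0.029/0.971 = 29/971.
Combined Bayes factor of the evidence already in hand = 0.25 × 9 = 2.25.
Odds after that evidence = (29/971) × 2.25 = 261/3884.
Target odds = 0.999/0.001 = 999.
Need 2.2ⁿ ≥ 999 ÷ (261/3884) = 431124/29.
2.2¹² ≈12855 falls short of 431124/29 but 2.2¹³ ≈28281 reaches it, so n = 13.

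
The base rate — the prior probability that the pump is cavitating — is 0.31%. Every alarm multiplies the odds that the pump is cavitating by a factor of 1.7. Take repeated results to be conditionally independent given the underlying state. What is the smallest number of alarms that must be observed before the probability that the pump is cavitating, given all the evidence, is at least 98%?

19

Prior odds = 0.0031/0.9969 = 31/9969.
Likelihood ratio per alarm = 1.7.
Target posterior odds = 0.98/0.02 = 49.
Need (31/9969) × 1.7ⁿ ≥ 49, i.e. 1.7ⁿ ≥ 488481/31.
1.7¹⁸ ≈14063.1 falls short of 488481/31 but 1.7¹⁹ ≈23907.2 reaches it, so n = 19.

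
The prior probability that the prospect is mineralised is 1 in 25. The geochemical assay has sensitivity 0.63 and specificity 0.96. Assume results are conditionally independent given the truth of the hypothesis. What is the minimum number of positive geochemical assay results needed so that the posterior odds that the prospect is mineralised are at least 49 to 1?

Prior odds: 0.04 ÷ 0.96 = 1/24.
False-positive rate = 1 − 0.96 = 0.04; likelihood ratio of a positive = 0.63/0.04 = 15.75.
Target odds = 49.
Require 15.75ⁿ ≥ 49 ÷ (1/24) = 1176.
15.75² = 248.0625 falls short of 1176 but 15.75³ = 3906.984375 reaches it, so n = 3.

3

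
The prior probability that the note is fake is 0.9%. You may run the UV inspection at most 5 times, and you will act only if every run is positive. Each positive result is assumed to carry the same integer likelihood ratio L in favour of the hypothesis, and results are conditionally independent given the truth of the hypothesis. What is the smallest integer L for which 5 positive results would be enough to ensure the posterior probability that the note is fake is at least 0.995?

Prior odds = 0.009/0.991 = 9/991.
Target odds = 0.995/0.005 = 199.
Need L⁵ ≥ 199 ÷ (9/991) = 197209/9.
7⁵ = 16807 < 197209/9 ≤ 32768 = 8⁵, so L = 8.

8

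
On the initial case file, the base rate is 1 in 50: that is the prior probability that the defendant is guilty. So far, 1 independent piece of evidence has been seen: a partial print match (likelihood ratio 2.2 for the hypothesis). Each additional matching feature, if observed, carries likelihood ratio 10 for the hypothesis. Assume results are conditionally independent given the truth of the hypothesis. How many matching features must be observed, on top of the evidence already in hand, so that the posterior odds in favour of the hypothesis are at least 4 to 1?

Prior odds = 0.02/0.98 = 1/49.
Bayes factor of the evidence already in hand = 2.2.
Odds after that evidence = (1/49) × 2.2 = 11/245.
Target odds = 4.
Need 10ⁿ ≥ 4 ÷ (11/245) = 980/11.
10¹ = 10 falls short of 980/11 but 10² = 100 reaches it, so n = 2.

2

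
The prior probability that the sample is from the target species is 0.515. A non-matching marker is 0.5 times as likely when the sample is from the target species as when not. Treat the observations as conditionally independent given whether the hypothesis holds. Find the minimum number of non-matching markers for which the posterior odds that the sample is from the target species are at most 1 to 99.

7

Prior odds = 0.515/0.485 = 103/97.
Likelihood ratio per non-matching marker = 0.5.
Target odds = 1/99.
Need (103/97) × 0.5ⁿ ≤ 1/99, i.e. 0.5ⁿ ≤ 97/10197.
0.5⁶ = 0.015625 is still above 97/10197 but 0.5⁷ = 0.0078125 is at or below it, so n = 7.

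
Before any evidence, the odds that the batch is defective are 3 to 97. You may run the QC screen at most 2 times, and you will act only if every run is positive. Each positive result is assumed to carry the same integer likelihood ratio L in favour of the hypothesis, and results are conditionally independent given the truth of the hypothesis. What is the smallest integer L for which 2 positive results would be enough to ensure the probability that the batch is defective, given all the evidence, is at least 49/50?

Prior odds = 3/97.
Target odds = 0.98/0.02 = 49.
Need L² ≥ 49 ÷ (3/97) = 4753/3.
39² = 1521 < 4753/3 ≤ 1600 = 40², so L = 40.

40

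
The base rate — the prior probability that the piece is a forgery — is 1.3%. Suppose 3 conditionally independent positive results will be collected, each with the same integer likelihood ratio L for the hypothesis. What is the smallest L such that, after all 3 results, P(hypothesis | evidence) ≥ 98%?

Prior odds = 0.013/0.987 = 13/987.
Target odds = 0.98/0.02 = 49.
Need L³ ≥ 49 ÷ (13/987) = 48363/13.
15³ = 3375 < 48363/13 ≤ 4096 = 16³, so L = 16.

16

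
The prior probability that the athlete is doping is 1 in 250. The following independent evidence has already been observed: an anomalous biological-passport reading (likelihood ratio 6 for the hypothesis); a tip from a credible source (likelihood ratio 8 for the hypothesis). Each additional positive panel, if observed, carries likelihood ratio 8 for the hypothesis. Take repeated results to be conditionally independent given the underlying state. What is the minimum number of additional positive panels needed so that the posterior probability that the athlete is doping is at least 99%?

Prior odds = 0.004/0.996 = 1/249.
Combined Bayes factor of the evidence already in hand = 6 × 8 = 48.
Odds after that evidence = (1/249) × 48 = 16/83.
Target odds = 0.99/0.01 = 99.
Need 8ⁿ ≥ 99 ÷ (16/83) = 513.5625.
8³ = 512 falls short of 513.5625 but 8⁴ = 4096 reaches it, so n = 4.

4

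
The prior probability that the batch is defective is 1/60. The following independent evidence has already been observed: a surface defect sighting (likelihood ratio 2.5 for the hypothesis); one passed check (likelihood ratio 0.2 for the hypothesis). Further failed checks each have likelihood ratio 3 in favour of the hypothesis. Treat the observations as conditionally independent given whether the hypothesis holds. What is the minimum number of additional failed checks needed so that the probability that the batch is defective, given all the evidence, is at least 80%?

Prior odds = (1/60)/(59/60) = 1/59.
Combined Bayes factor of the evidence already in hand = 2.5 × 0.2 = 0.5.
Odds after that evidence = (1/59) × 0.5 = 1/118.
Target odds = 0.8/0.2 = 4.
Need 3ⁿ ≥ 4 ÷ (1/118) = 472.
3⁵ = 243 falls short of 472 but 3⁶ = 729 reaches it, so n = 6.

6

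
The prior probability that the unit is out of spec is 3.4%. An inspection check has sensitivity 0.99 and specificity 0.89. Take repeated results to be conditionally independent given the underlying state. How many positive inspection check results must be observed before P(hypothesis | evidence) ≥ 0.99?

Prior odds: 0.034 ÷ 0.966 = 17/483.
False-positive rate = 1 − 0.89 = 0.11; likelihood ratio of a positive = 0.99/0.11 = 9.
Target odds: 0.99 ÷ 0.01 = 99.
Need (17/483) × 9ⁿ ≥ 99, i.e. 9ⁿ ≥ 47817/17.
9³ = 729 falls short of 47817/17 but 9⁴ = 6561 reaches it, so n = 4.

4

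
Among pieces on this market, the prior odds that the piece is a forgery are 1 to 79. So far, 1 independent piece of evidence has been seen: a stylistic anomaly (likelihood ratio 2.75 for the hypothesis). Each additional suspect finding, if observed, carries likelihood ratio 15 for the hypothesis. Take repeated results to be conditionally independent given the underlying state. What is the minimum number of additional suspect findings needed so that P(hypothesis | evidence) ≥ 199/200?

4

Prior odds = 1/79.
Bayes factor of the evidence already in hand = 2.75.
Odds after that evidence = (1/79) × 2.75 = 11/316.
Target odds = 0.995/0.005 = 199.
Need 15ⁿ ≥ 199 ÷ (11/316) = 62884/11.
15³ = 3375 falls short of 62884/11 but 15⁴ = 50625 reaches it, so n = 4.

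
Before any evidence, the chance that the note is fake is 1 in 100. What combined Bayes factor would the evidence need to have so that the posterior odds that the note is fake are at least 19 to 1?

Prior odds = 0.01/0.99 = 1/99.
Target odds = 19.
Required Bayes factor = 19 ÷ (1/99) = 1881.

1881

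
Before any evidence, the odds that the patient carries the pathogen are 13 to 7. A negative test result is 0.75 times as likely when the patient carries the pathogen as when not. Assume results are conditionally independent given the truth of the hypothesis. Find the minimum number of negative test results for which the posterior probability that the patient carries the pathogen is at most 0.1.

Prior odds = 13/7.
Likelihood ratio per negative test result = 0.75.
Target posterior odds = 0.1/0.9 = 1/9.
Require 0.75ⁿ ≤ 1/9 ÷ (13/7) = 7/117.
0.75⁹ = 19683/262144 is still above 7/117 but 0.75¹⁰ = 59049/1048576 is at or below it, so n = 10.

10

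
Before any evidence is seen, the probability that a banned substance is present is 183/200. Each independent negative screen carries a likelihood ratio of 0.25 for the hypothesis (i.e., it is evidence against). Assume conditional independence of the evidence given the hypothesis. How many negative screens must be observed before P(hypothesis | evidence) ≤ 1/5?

3

Prior odds = 0.915/0.085 = 183/17.
Likelihood ratio per negative screen = 0.25.
Target posterior odds = 0.2/0.8 = 0.25.
Need (183/17) × 0.25ⁿ ≤ 0.25, i.e. 0.25ⁿ ≤ 17/732.
0.25² = 0.0625 is still above 17/732 but 0.25³ = 0.015625 is at or below it, so n = 3.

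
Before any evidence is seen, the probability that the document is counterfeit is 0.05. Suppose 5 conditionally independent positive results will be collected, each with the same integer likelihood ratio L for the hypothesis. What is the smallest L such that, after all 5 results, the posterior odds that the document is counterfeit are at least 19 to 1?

4

Prior odds = 0.05/0.95 = 1/19.
Target odds = 19.
Need L⁵ ≥ 19 ÷ (1/19) = 361.
3⁵ = 243 < 361 ≤ 1024 = 4⁵, so L = 4.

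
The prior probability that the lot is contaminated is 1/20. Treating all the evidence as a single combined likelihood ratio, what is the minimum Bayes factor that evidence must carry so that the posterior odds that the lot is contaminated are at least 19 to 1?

Prior odds = 0.05/0.95 = 1/19.
Target odds = 19.
Required Bayes factor = 19 ÷ (1/19) = 361.

361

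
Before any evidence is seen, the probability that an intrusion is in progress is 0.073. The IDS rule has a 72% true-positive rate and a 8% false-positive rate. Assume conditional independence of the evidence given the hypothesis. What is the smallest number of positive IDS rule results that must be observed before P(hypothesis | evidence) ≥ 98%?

3

Prior odds = 0.073/0.927 = 73/927.
Likelihood ratio of a positive result = 0.72/0.08 = 9.
Target posterior odds = 0.98/0.02 = 49.
Require 9ⁿ ≥ 49 ÷ (73/927) = 45423/73.
9² = 81 falls short of 45423/73 but 9³ = 729 reaches it, so n = 3.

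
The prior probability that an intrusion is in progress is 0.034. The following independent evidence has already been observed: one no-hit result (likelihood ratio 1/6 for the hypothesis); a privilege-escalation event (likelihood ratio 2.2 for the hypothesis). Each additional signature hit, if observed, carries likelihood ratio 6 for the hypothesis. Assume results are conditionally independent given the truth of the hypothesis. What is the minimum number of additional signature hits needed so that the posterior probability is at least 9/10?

Prior odds = 0.034/0.966 = 17/483.
Combined Bayes factor of the evidence already in hand = (1/6) × 2.2 = 11/30.
Odds after that evidence = (17/483) × 11/30 = 187/14490.
Target odds = 0.9/0.1 = 9.
Need 6ⁿ ≥ 9 ÷ (187/14490) = 130410/187.
6³ = 216 falls short of 130410/187 but 6⁴ = 1296 reaches it, so n = 4.

4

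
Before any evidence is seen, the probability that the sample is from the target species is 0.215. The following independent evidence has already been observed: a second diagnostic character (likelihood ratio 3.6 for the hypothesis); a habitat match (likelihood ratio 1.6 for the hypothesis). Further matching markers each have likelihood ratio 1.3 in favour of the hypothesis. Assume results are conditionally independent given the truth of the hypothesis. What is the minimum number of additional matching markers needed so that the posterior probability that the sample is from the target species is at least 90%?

Prior odds = 0.215/0.785 = 43/157.
Combined Bayes factor of the evidence already in hand = 3.6 × 1.6 = 5.76.
Odds after that evidence = (43/157) × 5.76 = 6192/3925.
Target odds = 0.9/0.1 = 9.
Need 1.3ⁿ ≥ 9 ÷ (6192/3925) = 3925/688.
1.3⁶ = 4826809/1000000 falls short of 3925/688 but 1.3⁷ = 62748517/10000000 reaches it, so n = 7.

7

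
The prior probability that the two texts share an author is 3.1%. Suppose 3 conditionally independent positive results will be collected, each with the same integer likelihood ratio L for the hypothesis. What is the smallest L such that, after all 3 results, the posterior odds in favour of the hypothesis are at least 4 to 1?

Prior odds = 0.031/0.969 = 31/969.
Target odds = 4.
Need L³ ≥ 4 ÷ (31/969) = 3876/31.
5³ = 125 < 3876/31 ≤ 216 = 6³, so L = 6.

6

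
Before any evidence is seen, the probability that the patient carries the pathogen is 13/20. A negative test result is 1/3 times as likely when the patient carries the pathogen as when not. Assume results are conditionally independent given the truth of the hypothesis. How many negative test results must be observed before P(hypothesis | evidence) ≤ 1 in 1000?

7

Prior odds = 0.65/0.35 = 13/7.
Likelihood ratio per negative test result = 1/3.
Target posterior odds = 0.001/0.999 = 1/999.
Need (13/7) × (1/3)ⁿ ≤ 1/999, i.e. (1/3)ⁿ ≤ 7/12987.
(1/3)⁶ = 1/729 is still above 7/12987 but (1/3)⁷ = 1/2187 is at or below it, so n = 7.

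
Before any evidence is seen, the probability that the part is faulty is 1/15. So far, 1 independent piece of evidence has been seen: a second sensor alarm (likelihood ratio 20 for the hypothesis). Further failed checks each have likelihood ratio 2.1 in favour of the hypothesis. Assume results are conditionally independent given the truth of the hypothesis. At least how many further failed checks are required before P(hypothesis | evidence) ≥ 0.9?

Prior odds = (1/15)/(14/15) = 1/14.
Bayes factor of the evidence already in hand = 20.
Odds after that evidence = (1/14) × 20 = 10/7.
Target odds = 0.9/0.1 = 9.
Need 2.1ⁿ ≥ 9 ÷ (10/7) = 6.3.
2.1² = 4.41 falls short of 6.3 but 2.1³ = 9.261 reaches it, so n = 3.

3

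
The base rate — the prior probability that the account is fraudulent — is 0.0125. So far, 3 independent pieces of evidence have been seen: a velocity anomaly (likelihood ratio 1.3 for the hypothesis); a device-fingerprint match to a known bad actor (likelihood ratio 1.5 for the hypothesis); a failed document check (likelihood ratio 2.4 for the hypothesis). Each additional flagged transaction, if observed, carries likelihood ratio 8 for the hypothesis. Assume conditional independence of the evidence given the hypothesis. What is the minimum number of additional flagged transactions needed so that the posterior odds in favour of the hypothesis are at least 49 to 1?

4

Prior odds = 0.0125/0.9875 = 1/79.
Combined Bayes factor of the evidence already in hand = 1.3 × 1.5 × 2.4 = 4.68.
Odds after that evidence = (1/79) × 4.68 = 117/1975.
Target odds = 49.
Need 8ⁿ ≥ 49 ÷ (117/1975) = 96775/117.
8³ = 512 falls short of 96775/117 but 8⁴ = 4096 reaches it, so n = 4.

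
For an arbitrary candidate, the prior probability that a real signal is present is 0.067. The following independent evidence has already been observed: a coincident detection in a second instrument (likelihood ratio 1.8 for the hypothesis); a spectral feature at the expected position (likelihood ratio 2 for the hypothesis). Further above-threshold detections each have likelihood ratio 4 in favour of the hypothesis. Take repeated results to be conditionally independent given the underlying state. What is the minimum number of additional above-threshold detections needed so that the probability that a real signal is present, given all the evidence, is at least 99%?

Prior odds = 0.067/0.933 = 67/933.
Combined Bayes factor of the evidence already in hand = 1.8 × 2 = 3.6.
Odds after that evidence = (67/933) × 3.6 = 402/1555.
Target odds = 0.99/0.01 = 99.
Need 4ⁿ ≥ 99 ÷ (402/1555) = 51315/134.
4⁴ = 256 falls short of 51315/134 but 4⁵ = 1024 reaches it, so n = 5.

5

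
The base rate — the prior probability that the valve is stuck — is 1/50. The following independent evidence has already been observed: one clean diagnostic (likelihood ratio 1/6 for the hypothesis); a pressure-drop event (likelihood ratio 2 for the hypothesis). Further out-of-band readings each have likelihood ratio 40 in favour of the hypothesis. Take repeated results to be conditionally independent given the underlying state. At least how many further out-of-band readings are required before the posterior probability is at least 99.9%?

Prior odds = 0.02/0.98 = 1/49.
Combined Bayes factor of the evidence already in hand = (1/6) × 2 = 1/3.
Odds after that evidence = (1/49) × 1/3 = 1/147.
Target odds = 0.999/0.001 = 999.
Need 40ⁿ ≥ 999 ÷ (1/147) = 146853.
40³ = 64000 falls short of 146853 but 40⁴ = 2560000 reaches it, so n = 4.

4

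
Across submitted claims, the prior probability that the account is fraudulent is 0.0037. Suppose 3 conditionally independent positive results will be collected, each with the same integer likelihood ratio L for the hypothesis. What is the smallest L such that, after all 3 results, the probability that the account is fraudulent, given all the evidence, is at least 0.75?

10

Prior odds = 0.0037/0.9963 = 37/9963.
Target odds = 0.75/0.25 = 3.
Need L³ ≥ 3 ÷ (37/9963) = 29889/37.
9³ = 729 < 29889/37 ≤ 1000 = 10³, so L = 10.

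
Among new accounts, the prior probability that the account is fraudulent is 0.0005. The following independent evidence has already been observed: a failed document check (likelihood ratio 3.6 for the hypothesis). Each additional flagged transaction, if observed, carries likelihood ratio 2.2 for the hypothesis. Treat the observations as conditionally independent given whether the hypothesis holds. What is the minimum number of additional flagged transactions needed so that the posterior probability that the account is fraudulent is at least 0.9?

Prior odds = 0.0005/0.9995 = 1/1999.
Bayes factor of the evidence already in hand = 3.6.
Odds after that evidence = (1/1999) × 3.6 = 18/9995.
Target odds = 0.9/0.1 = 9.
Need 2.2ⁿ ≥ 9 ÷ (18/9995) = 4997.5.
2.2¹⁰ ≈2655.99 falls short of 4997.5 but 2.2¹¹ ≈5843.18 reaches it, so n = 11.

11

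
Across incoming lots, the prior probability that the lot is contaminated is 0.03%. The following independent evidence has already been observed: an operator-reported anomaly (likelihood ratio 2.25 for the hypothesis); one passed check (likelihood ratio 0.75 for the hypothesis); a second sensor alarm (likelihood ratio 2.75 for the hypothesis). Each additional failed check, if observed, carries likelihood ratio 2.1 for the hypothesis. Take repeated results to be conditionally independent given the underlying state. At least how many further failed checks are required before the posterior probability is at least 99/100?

Prior odds = 0.0003/0.9997 = 3/9997.
Combined Bayes factor of the evidence already in hand = 2.25 × 0.75 × 2.75 = 4.640625.
Odds after that evidence = (3/9997) × 4.640625 = 891/639808.
Target odds = 0.99/0.01 = 99.
Need 2.1ⁿ ≥ 99 ÷ (891/639808) = 639808/9.
2.1¹⁵ ≈68122.3 falls short of 639808/9 but 2.1¹⁶ ≈143057 reaches it, so n = 16.

16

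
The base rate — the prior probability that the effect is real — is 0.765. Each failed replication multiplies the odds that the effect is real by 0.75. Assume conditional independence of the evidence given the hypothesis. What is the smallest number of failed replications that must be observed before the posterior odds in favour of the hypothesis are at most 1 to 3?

Prior odds = 0.765/0.235 = 153/47.
Likelihood ratio per failed replication = 0.75.
Target odds = 1/3.
Require 0.75ⁿ ≤ 1/3 ÷ (153/47) = 47/459.
0.75⁷ = 2187/16384 is still above 47/459 but 0.75⁸ = 6561/65536 is at or below it, so n = 8.

8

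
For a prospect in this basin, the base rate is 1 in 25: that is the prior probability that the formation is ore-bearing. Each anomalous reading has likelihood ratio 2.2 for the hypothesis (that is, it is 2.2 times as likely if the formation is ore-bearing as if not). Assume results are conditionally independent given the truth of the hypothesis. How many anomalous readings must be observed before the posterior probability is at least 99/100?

Prior odds: 0.04 ÷ 0.96 = 1/24.
Likelihood ratio per anomalous reading = 2.2.
Target posterior odds = 0.99/0.01 = 99.
Need (1/24) × 2.2ⁿ ≥ 99, i.e. 2.2ⁿ ≥ 2376.
2.2⁹ ≈1207.27 falls short of 2376 but 2.2¹⁰ ≈2655.99 reaches it, so n = 10.

10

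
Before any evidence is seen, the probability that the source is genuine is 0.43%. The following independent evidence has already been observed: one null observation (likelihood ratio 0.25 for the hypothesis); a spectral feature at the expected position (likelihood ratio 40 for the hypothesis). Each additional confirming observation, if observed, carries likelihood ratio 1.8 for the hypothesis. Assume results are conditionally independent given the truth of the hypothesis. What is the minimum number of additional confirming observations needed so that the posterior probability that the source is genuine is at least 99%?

14

Prior odds = 0.0043/0.9957 = 43/9957.
Combined Bayes factor of the evidence already in hand = 0.25 × 40 = 10.
Odds after that evidence = (43/9957) × 10 = 430/9957.
Target odds = 0.99/0.01 = 99.
Need 1.8ⁿ ≥ 99 ÷ (430/9957) = 985743/430.
1.8¹³ ≈2082.3 falls short of 985743/430 but 1.8¹⁴ ≈3748.13 reaches it, so n = 14.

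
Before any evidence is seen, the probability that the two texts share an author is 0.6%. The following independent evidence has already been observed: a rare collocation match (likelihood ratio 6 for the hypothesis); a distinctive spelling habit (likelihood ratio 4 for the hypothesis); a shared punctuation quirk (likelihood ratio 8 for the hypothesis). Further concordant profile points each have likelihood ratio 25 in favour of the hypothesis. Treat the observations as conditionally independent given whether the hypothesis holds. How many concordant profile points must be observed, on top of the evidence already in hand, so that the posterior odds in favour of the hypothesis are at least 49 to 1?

Prior odds = 0.006/0.994 = 3/497.
Combined Bayes factor of the evidence already in hand = 6 × 4 × 8 = 192.
Odds after that evidence = (3/497) × 192 = 576/497.
Target odds = 49.
Need 25ⁿ ≥ 49 ÷ (576/497) = 24353/576.
25¹ = 25 falls short of 24353/576 but 25² = 625 reaches it, so n = 2.

2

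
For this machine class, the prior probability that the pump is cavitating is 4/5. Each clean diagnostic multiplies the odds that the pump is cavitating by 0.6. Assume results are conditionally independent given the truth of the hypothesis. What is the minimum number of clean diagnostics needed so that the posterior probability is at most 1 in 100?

Prior odds = 0.8/0.2 = 4.
Likelihood ratio per clean diagnostic = 0.6.
Target odds: 0.01 ÷ 0.99 = 1/99.
Need 4 × 0.6ⁿ ≤ 1/99, i.e. 0.6ⁿ ≤ 1/396.
0.6¹¹ = 177147/48828125 is still above 1/396 but 0.6¹² = 531441/244140625 is at or below it, so n = 12.

12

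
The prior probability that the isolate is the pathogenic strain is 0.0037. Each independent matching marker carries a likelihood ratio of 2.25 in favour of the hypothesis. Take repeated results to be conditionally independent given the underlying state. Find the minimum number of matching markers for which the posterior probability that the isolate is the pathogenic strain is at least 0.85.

10

Prior odds: 0.0037 ÷ 0.9963 = 37/9963.
Likelihood ratio per matching marker = 2.25.
Target odds: 0.85 ÷ 0.15 = 17/3.
Require 2.25ⁿ ≥ 17/3 ÷ (37/9963) = 56457/37.
2.25⁹ = 387420489/262144 falls short of 56457/37 but 2.25¹⁰ ≈3325.26 reaches it, so n = 10.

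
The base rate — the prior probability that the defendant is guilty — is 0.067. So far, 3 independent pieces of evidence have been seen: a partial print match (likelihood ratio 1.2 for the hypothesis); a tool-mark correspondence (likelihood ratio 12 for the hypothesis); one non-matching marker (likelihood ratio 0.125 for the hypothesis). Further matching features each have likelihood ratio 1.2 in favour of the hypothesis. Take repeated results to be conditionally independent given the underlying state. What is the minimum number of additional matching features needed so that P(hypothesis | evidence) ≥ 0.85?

Prior odds = 0.067/0.933 = 67/933.
Combined Bayes factor of the evidence already in hand = 1.2 × 12 × 0.125 = 1.8.
Odds after that evidence = (67/933) × 1.8 = 201/1555.
Target odds = 0.85/0.15 = 17/3.
Need 1.2ⁿ ≥ 17/3 ÷ (201/1555) = 26435/603.
1.2²⁰ ≈38.3376 falls short of 26435/603 but 1.2²¹ ≈46.0051 reaches it, so n = 21.

21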